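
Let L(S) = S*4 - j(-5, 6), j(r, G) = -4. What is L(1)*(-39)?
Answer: -312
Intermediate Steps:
L(S) = 4 + 4*S (L(S) = S*4 - 1*(-4) = 4*S + 4 = 4 + 4*S)
L(1)*(-39) = (4 + 4*1)*(-39) = (4 + 4)*(-39) = 8*(-39) = -312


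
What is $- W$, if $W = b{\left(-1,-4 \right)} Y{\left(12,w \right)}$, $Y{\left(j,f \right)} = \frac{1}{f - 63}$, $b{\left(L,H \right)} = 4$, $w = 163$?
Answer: $- \frac{1}{25} \approx -0.04$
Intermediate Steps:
$Y{\left(j,f \right)} = \frac{1}{-63 + f}$
$W = \frac{1}{25}$ ($W = \frac{4}{-63 + 163} = \frac{4}{100} = 4 \cdot \frac{1}{100} = \frac{1}{25} \approx 0.04$)
$- W = \left(-1\right) \frac{1}{25} = - \frac{1}{25}$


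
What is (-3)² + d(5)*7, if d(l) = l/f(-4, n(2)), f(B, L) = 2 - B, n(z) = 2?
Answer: 89/6 ≈ 14.833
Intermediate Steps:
d(l) = l/6 (d(l) = l/(2 - 1*(-4)) = l/(2 + 4) = l/6)
(-3)² + d(5)*7 = (-3)² + ((⅙)*5)*7 = 9 + (⅚)*7 = 9 + 35/6 = 89/6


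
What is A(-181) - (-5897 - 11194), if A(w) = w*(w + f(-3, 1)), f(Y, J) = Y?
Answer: 50395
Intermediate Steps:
A(w) = w*(-3 + w) (A(w) = w*(w - 3) = w*(-3 + w))
A(-181) - (-5897 - 11194) = -181*(-3 - 181) - (-5897 - 11194) = -181*(-184) - 1*(-17091) = 33304 + 17091 = 50395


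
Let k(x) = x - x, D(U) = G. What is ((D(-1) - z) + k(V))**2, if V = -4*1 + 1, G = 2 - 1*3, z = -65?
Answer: 4096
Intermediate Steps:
G = -1 (G = 2 - 3 = -1)
D(U) = -1
V = -3 (V = -4 + 1 = -3)
k(x) = 0
((D(-1) - z) + k(V))**2 = ((-1 - 1*(-65)) + 0)**2 = ((-1 + 65) + 0)**2 = (64 + 0)**2 = 64**2 = 4096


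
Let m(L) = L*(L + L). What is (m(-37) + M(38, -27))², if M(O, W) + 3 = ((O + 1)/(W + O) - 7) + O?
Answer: 928116225/121 ≈ 7.6704e+6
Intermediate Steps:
M(O, W) = -10 + O + (1 + O)/(O + W) (M(O, W) = -3 + (((O + 1)/(W + O) - 7) + O) = -3 + (((1 + O)/(O + W) - 7) + O) = -3 + ((-7 + (1 + O)/(O + W)) + O) = -3 + (-7 + O + (1 + O)/(O + W)) = -10 + O + (1 + O)/(O + W))
m(L) = 2*L² (m(L) = L*(2*L) = 2*L²)
(m(-37) + M(38, -27))² = (2*(-37)² + (1 + 38² - 10*(-27) - 9*38 + 38*(-27))/(38 - 27))² = (2*1369 + (1 + 1444 + 270 - 342 - 1026)/11)² = (2738 + (1/11)*347)² = (2738 + 347/11)² = (30465/11)² = 928116225/121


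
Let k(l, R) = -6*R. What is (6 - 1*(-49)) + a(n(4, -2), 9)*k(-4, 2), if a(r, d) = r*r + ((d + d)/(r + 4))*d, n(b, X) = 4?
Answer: -380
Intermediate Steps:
a(r, d) = r**2 + 2*d**2/(4 + r) (a(r, d) = r**2 + ((2*d)/(4 + r))*d = r**2 + (2*d/(4 + r))*d = r**2 + 2*d**2/(4 + r))
(6 - 1*(-49)) + a(n(4, -2), 9)*k(-4, 2) = (6 - 1*(-49)) + ((4**3 + 2*9**2 + 4*4**2)/(4 + 4))*(-6*2) = (6 + 49) + ((64 + 2*81 + 4*16)/8)*(-12) = 55 + ((64 + 162 + 64)/8)*(-12) = 55 + ((1/8)*290)*(-12) = 55 + (145/4)*(-12) = 55 - 435 = -380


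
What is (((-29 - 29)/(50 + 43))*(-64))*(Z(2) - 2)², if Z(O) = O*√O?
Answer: 14848/31 - 29696*√2/93 ≈ 27.393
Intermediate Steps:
Z(O) = O^(3/2)
(((-29 - 29)/(50 + 43))*(-64))*(Z(2) - 2)² = (((-29 - 29)/(50 + 43))*(-64))*(2^(3/2) - 2)² = (-58/93*(-64))*(2*√2 - 2)² = (-58*1/93*(-64))*(-2 + 2*√2)² = (-58/93*(-64))*(-2 + 2*√2)² = 3712*(-2 + 2*√2)²/93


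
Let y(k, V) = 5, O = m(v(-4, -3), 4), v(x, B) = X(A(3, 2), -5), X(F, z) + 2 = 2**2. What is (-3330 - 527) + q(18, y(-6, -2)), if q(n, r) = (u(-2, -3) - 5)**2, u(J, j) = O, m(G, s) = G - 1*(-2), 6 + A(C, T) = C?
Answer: -3856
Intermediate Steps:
A(C, T) = -6 + C
X(F, z) = 2 (X(F, z) = -2 + 2**2 = -2 + 4 = 2)
v(x, B) = 2
m(G, s) = 2 + G (m(G, s) = G + 2 = 2 + G)
O = 4 (O = 2 + 2 = 4)
u(J, j) = 4
q(n, r) = 1 (q(n, r) = (4 - 5)**2 = (-1)**2 = 1)
(-3330 - 527) + q(18, y(-6, -2)) = (-3330 - 527) + 1 = -3857 + 1 = -3856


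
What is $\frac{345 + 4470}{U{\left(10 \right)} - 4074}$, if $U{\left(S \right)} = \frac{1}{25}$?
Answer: $- \frac{120375}{101849} \approx -1.1819$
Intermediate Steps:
$U{\left(S \right)} = \frac{1}{25}$
$\frac{345 + 4470}{U{\left(10 \right)} - 4074} = \frac{345 + 4470}{\frac{1}{25} - 4074} = \frac{4815}{- \frac{101849}{25}} = 4815 \left(- \frac{25}{101849}\right) = - \frac{120375}{101849}$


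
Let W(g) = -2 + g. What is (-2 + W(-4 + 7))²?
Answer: 1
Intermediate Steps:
(-2 + W(-4 + 7))² = (-2 + (-2 + (-4 + 7)))² = (-2 + (-2 + 3))² = (-2 + 1)² = (-1)² = 1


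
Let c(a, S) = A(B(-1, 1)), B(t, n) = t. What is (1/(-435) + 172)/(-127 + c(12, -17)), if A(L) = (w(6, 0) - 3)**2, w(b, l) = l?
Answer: -74819/51330 ≈ -1.4576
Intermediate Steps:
A(L) = 9 (A(L) = (0 - 3)**2 = (-3)**2 = 9)
c(a, S) = 9
(1/(-435) + 172)/(-127 + c(12, -17)) = (1/(-435) + 172)/(-127 + 9) = (-1/435 + 172)/(-118) = (74819/435)*(-1/118) = -74819/51330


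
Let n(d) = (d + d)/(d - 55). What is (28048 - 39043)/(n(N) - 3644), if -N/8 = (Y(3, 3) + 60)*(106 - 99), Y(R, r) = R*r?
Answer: 43089405/14273108 ≈ 3.0189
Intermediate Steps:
N = -3864 (N = -8*(3*3 + 60)*(106 - 99) = -8*(9 + 60)*7 = -552*7 = -8*483 = -3864)
n(d) = 2*d/(-55 + d) (n(d) = (2*d)/(-55 + d) = 2*d/(-55 + d))
(28048 - 39043)/(n(N) - 3644) = (28048 - 39043)/(2*(-3864)/(-55 - 3864) - 3644) = -10995/(2*(-3864)/(-3919) - 3644) = -10995/(2*(-3864)*(-1/3919) - 3644) = -10995/(7728/3919 - 3644) = -10995/(-14273108/3919) = -10995*(-3919/14273108) = 43089405/14273108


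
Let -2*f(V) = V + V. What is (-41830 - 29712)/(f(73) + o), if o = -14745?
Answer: 35771/7409 ≈ 4.8280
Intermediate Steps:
f(V) = -V (f(V) = -(V + V)/2 = -V)
(-41830 - 29712)/(f(73) + o) = (-41830 - 29712)/(-1*73 - 14745) = -71542/(-73 - 14745) = -71542/(-14818) = -71542*(-1/14818) = 35771/7409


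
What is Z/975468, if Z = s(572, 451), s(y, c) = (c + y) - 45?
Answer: 163/162578 ≈ 0.0010026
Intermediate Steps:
s(y, c) = -45 + c + y
Z = 978 (Z = -45 + 451 + 572 = 978)
Z/975468 = 978/975468 = 978*(1/975468) = 163/162578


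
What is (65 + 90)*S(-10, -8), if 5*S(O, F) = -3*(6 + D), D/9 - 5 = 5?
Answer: -8928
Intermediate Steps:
D = 90 (D = 45 + 9*5 = 45 + 45 = 90)
S(O, F) = -288/5 (S(O, F) = (-3*(6 + 90))/5 = (-3*96)/5 = (⅕)*(-288) = -288/5)
(65 + 90)*S(-10, -8) = (65 + 90)*(-288/5) = 155*(-288/5) = -8928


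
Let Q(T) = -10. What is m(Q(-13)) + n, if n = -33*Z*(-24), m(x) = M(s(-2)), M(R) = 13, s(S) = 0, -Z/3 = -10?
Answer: 23773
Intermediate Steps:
Z = 30 (Z = -3*(-10) = 30)
m(x) = 13
n = 23760 (n = -33*30*(-24) = -990*(-24) = 23760)
m(Q(-13)) + n = 13 + 23760 = 23773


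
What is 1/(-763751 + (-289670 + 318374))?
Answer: -1/735047 ≈ -1.3605e-6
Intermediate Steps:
1/(-763751 + (-289670 + 318374)) = 1/(-763751 + 28704) = 1/(-735047) = -1/735047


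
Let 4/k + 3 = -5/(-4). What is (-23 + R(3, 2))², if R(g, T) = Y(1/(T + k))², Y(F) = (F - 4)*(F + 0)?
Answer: 113571649/256 ≈ 4.4364e+5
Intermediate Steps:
k = -16/7 (k = 4/(-3 - 5/(-4)) = 4/(-3 - 5*(-¼)) = 4/(-3 + 5/4) = 4/(-7/4) = 4*(-4/7) = -16/7 ≈ -2.2857)
Y(F) = F*(-4 + F) (Y(F) = (-4 + F)*F = F*(-4 + F))
R(g, T) = (-4 + 1/(-16/7 + T))²/(-16/7 + T)² (R(g, T) = ((-4 + 1/(T - 16/7))/(T - 16/7))² = ((-4 + 1/(-16/7 + T))/(-16/7 + T))² = (-4 + 1/(-16/7 + T))²/(-16/7 + T)²)
(-23 + R(3, 2))² = (-23 + 49*(-71 + 28*2)²/(-16 + 7*2)⁴)² = (-23 + 49*(-71 + 56)²/(-16 + 14)⁴)² = (-23 + 49*(-15)²/(-2)⁴)² = (-23 + 49*225*(1/16))² = (-23 + 11025/16)² = (10657/16)² = 113571649/256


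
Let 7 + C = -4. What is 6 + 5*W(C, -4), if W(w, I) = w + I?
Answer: -69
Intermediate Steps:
C = -11 (C = -7 - 4 = -11)
W(w, I) = I + w
6 + 5*W(C, -4) = 6 + 5*(-4 - 11) = 6 + 5*(-15) = 6 - 75 = -69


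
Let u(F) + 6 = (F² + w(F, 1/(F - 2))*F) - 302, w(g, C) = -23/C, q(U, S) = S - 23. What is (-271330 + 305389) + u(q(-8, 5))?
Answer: 25795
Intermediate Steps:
q(U, S) = -23 + S
u(F) = -308 + F² + F*(46 - 23*F) (u(F) = -6 + ((F² + (-(-46 + 23*F))*F) - 302) = -6 + ((F² + (-23*(-2 + F))*F) - 302) = -6 + ((F² + (46 - 23*F)*F) - 302) = -6 + ((F² + F*(46 - 23*F)) - 302) = -6 + (-302 + F² + F*(46 - 23*F)) = -308 + F² + F*(46 - 23*F))
(-271330 + 305389) + u(q(-8, 5)) = (-271330 + 305389) + (-308 - 22*(-23 + 5)² + 46*(-23 + 5)) = 34059 + (-308 - 22*(-18)² + 46*(-18)) = 34059 + (-308 - 22*324 - 828) = 34059 + (-308 - 7128 - 828) = 34059 - 8264 = 25795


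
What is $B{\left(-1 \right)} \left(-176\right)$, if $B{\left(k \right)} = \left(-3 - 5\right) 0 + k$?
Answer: $176$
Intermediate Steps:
$B{\left(k \right)} = k$ ($B{\left(k \right)} = \left(-3 - 5\right) 0 + k = \left(-8\right) 0 + k = 0 + k = k$)
$B{\left(-1 \right)} \left(-176\right) = \left(-1\right) \left(-176\right) = 176$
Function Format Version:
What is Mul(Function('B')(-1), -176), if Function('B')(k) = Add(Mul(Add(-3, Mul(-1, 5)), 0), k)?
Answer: 176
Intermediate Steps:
Function('B')(k) = k (Function('B')(k) = Add(Mul(Add(-3, -5), 0), k) = Add(Mul(-8, 0), k) = Add(0, k) = k)
Mul(Function('B')(-1), -176) = Mul(-1, -176) = 176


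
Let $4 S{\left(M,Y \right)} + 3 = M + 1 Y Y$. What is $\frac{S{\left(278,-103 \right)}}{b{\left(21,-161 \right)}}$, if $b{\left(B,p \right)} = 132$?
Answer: $\frac{907}{44} \approx 20.614$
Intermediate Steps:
$S{\left(M,Y \right)} = - \frac{3}{4} + \frac{M}{4} + \frac{Y^{2}}{4}$ ($S{\left(M,Y \right)} = - \frac{3}{4} + \frac{M + 1 Y Y}{4} = - \frac{3}{4} + \frac{M + Y Y}{4} = - \frac{3}{4} + \frac{M + Y^{2}}{4} = - \frac{3}{4} + \left(\frac{M}{4} + \frac{Y^{2}}{4}\right) = - \frac{3}{4} + \frac{M}{4} + \frac{Y^{2}}{4}$)
$\frac{S{\left(278,-103 \right)}}{b{\left(21,-161 \right)}} = \frac{- \frac{3}{4} + \frac{1}{4} \cdot 278 + \frac{\left(-103\right)^{2}}{4}}{132} = \left(- \frac{3}{4} + \frac{139}{2} + \frac{1}{4} \cdot 10609\right) \frac{1}{132} = \left(- \frac{3}{4} + \frac{139}{2} + \frac{10609}{4}\right) \frac{1}{132} = 2721 \cdot \frac{1}{132} = \frac{907}{44}$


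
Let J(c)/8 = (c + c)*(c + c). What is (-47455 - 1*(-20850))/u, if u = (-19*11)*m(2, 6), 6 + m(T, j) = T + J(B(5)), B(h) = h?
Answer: 26605/166364 ≈ 0.15992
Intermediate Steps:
J(c) = 32*c**2 (J(c) = 8*((c + c)*(c + c)) = 8*((2*c)*(2*c)) = 8*(4*c**2) = 32*c**2)
m(T, j) = 794 + T (m(T, j) = -6 + (T + 32*5**2) = -6 + (T + 32*25) = -6 + (T + 800) = -6 + (800 + T) = 794 + T)
u = -166364 (u = (-19*11)*(794 + 2) = -209*796 = -166364)
(-47455 - 1*(-20850))/u = (-47455 - 1*(-20850))/(-166364) = (-47455 + 20850)*(-1/166364) = -26605*(-1/166364) = 26605/166364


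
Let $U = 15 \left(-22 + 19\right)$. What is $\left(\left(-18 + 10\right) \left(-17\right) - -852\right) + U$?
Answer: $943$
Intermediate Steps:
$U = -45$ ($U = 15 \left(-3\right) = -45$)
$\left(\left(-18 + 10\right) \left(-17\right) - -852\right) + U = \left(\left(-18 + 10\right) \left(-17\right) - -852\right) - 45 = \left(\left(-8\right) \left(-17\right) + 852\right) - 45 = \left(136 + 852\right) - 45 = 988 - 45 = 943$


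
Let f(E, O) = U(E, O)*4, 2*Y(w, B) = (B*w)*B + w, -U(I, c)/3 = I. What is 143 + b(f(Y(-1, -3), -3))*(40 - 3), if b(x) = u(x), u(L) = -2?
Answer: 69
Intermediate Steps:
U(I, c) = -3*I
Y(w, B) = w/2 + w*B**2/2 (Y(w, B) = ((B*w)*B + w)/2 = (w*B**2 + w)/2 = (w + w*B**2)/2 = w/2 + w*B**2/2)
f(E, O) = -12*E (f(E, O) = -3*E*4 = -12*E)
b(x) = -2
143 + b(f(Y(-1, -3), -3))*(40 - 3) = 143 - 2*(40 - 3) = 143 - 2*37 = 143 - 74 = 69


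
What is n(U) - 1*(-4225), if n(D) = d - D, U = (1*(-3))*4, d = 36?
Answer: 4273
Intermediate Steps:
U = -12 (U = -3*4 = -12)
n(D) = 36 - D
n(U) - 1*(-4225) = (36 - 1*(-12)) - 1*(-4225) = (36 + 12) + 4225 = 48 + 4225 = 4273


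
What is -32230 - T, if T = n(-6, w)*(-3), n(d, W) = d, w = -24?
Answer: -32248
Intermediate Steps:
T = 18 (T = -6*(-3) = 18)
-32230 - T = -32230 - 1*18 = -32230 - 18 = -32248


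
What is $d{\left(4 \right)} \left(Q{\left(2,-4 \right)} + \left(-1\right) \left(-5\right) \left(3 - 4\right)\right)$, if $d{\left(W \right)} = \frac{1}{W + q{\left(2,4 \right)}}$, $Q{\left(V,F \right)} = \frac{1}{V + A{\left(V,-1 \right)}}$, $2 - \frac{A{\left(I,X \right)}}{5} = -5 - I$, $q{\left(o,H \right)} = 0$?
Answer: $- \frac{117}{94} \approx -1.2447$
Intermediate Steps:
$A{\left(I,X \right)} = 35 + 5 I$ ($A{\left(I,X \right)} = 10 - 5 \left(-5 - I\right) = 10 + \left(25 + 5 I\right) = 35 + 5 I$)
$Q{\left(V,F \right)} = \frac{1}{35 + 6 V}$ ($Q{\left(V,F \right)} = \frac{1}{V + \left(35 + 5 V\right)} = \frac{1}{35 + 6 V}$)
$d{\left(W \right)} = \frac{1}{W}$ ($d{\left(W \right)} = \frac{1}{W + 0} = \frac{1}{W}$)
$d{\left(4 \right)} \left(Q{\left(2,-4 \right)} + \left(-1\right) \left(-5\right) \left(3 - 4\right)\right) = \frac{\frac{1}{35 + 6 \cdot 2} + \left(-1\right) \left(-5\right) \left(3 - 4\right)}{4} = \frac{\frac{1}{35 + 12} + 5 \left(-1\right)}{4} = \frac{\frac{1}{47} - 5}{4} = \frac{1}{4} \left(- \frac{234}{47}\right) = - \frac{117}{94}$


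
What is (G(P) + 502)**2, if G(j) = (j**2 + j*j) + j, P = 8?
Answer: 407044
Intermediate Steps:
G(j) = j + 2*j**2 (G(j) = (j**2 + j**2) + j = 2*j**2 + j = j + 2*j**2)
(G(P) + 502)**2 = (8*(1 + 2*8) + 502)**2 = (8*(1 + 16) + 502)**2 = (8*17 + 502)**2 = (136 + 502)**2 = 638**2 = 407044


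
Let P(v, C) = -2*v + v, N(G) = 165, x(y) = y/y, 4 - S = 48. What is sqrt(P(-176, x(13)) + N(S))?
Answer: sqrt(341) ≈ 18.466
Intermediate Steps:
S = -44 (S = 4 - 1*48 = 4 - 48 = -44)
x(y) = 1
P(v, C) = -v
sqrt(P(-176, x(13)) + N(S)) = sqrt(-1*(-176) + 165) = sqrt(176 + 165) = sqrt(341)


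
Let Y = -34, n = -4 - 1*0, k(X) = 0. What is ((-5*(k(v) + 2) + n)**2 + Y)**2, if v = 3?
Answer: 26244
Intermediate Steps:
n = -4 (n = -4 + 0 = -4)
((-5*(k(v) + 2) + n)**2 + Y)**2 = ((-5*(0 + 2) - 4)**2 - 34)**2 = ((-5*2 - 4)**2 - 34)**2 = ((-10 - 4)**2 - 34)**2 = ((-14)**2 - 34)**2 = (196 - 34)**2 = 162**2 = 26244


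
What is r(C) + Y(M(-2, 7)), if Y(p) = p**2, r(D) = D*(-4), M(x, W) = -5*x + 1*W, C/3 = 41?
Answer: -203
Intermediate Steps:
C = 123 (C = 3*41 = 123)
M(x, W) = W - 5*x (M(x, W) = -5*x + W = W - 5*x)
r(D) = -4*D
r(C) + Y(M(-2, 7)) = -4*123 + (7 - 5*(-2))**2 = -492 + (7 + 10)**2 = -492 + 17**2 = -492 + 289 = -203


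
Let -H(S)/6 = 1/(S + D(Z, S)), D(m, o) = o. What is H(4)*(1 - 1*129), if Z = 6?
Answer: 96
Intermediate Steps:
H(S) = -3/S (H(S) = -6/(S + S) = -6*1/(2*S) = -3/S)
H(4)*(1 - 1*129) = (-3/4)*(1 - 1*129) = (-3*¼)*(1 - 129) = -¾*(-128) = 96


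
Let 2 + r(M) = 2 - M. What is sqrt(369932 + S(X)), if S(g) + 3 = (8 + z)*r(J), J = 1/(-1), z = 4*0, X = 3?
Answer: sqrt(369937) ≈ 608.22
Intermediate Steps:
z = 0
J = -1
r(M) = -M (r(M) = -2 + (2 - M) = -M)
S(g) = 5 (S(g) = -3 + (8 + 0)*(-1*(-1)) = -3 + 8*1 = -3 + 8 = 5)
sqrt(369932 + S(X)) = sqrt(369932 + 5) = sqrt(369937)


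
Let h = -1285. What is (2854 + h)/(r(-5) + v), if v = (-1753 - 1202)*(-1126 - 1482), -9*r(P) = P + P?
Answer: 14121/69359770 ≈ 0.00020359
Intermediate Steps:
r(P) = -2*P/9 (r(P) = -(P + P)/9 = -2*P/9)
v = 7706640 (v = -2955*(-2608) = 7706640)
(2854 + h)/(r(-5) + v) = (2854 - 1285)/(-2/9*(-5) + 7706640) = 1569/(10/9 + 7706640) = 1569/(69359770/9) = 1569*(9/69359770) = 14121/69359770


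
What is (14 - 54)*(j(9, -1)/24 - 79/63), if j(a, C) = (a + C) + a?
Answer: 1375/63 ≈ 21.825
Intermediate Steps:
j(a, C) = C + 2*a (j(a, C) = (C + a) + a = C + 2*a)
(14 - 54)*(j(9, -1)/24 - 79/63) = (14 - 54)*((-1 + 2*9)/24 - 79/63) = -40*((-1 + 18)*(1/24) - 79*1/63) = -40*(17*(1/24) - 79/63) = -40*(17/24 - 79/63) = -40*(-275/504) = 1375/63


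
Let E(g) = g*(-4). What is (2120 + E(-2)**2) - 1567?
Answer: 617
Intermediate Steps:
E(g) = -4*g
(2120 + E(-2)**2) - 1567 = (2120 + (-4*(-2))**2) - 1567 = (2120 + 8**2) - 1567 = (2120 + 64) - 1567 = 2184 - 1567 = 617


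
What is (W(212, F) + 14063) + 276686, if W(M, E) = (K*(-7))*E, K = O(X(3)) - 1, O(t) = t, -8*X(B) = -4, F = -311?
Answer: 579321/2 ≈ 2.8966e+5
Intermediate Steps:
X(B) = 1/2 (X(B) = -1/8*(-4) = 1/2)
K = -1/2 (K = 1/2 - 1 = -1/2 ≈ -0.50000)
W(M, E) = 7*E/2 (W(M, E) = (-1/2*(-7))*E = 7*E/2)
(W(212, F) + 14063) + 276686 = ((7/2)*(-311) + 14063) + 276686 = (-2177/2 + 14063) + 276686 = 25949/2 + 276686 = 579321/2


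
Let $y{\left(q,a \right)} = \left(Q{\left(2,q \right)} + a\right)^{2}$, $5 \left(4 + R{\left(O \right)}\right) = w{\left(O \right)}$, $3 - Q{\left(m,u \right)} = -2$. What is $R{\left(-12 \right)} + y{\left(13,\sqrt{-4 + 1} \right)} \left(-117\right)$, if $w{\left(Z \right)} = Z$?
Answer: $- \frac{12902}{5} - 1170 i \sqrt{3} \approx -2580.4 - 2026.5 i$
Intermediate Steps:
$Q{\left(m,u \right)} = 5$ ($Q{\left(m,u \right)} = 3 - -2 = 3 + 2 = 5$)
$R{\left(O \right)} = -4 + \frac{O}{5}$
$y{\left(q,a \right)} = \left(5 + a\right)^{2}$
$R{\left(-12 \right)} + y{\left(13,\sqrt{-4 + 1} \right)} \left(-117\right) = \left(-4 + \frac{1}{5} \left(-12\right)\right) + \left(5 + \sqrt{-4 + 1}\right)^{2} \left(-117\right) = \left(-4 - \frac{12}{5}\right) + \left(5 + \sqrt{-3}\right)^{2} \left(-117\right) = - \frac{32}{5} + \left(5 + i \sqrt{3}\right)^{2} \left(-117\right) = - \frac{32}{5} - 117 \left(5 + i \sqrt{3}\right)^{2}$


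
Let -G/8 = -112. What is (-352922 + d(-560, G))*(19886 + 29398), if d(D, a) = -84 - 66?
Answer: -17400800448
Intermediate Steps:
G = 896 (G = -8*(-112) = 896)
d(D, a) = -150
(-352922 + d(-560, G))*(19886 + 29398) = (-352922 - 150)*(19886 + 29398) = -353072*49284 = -17400800448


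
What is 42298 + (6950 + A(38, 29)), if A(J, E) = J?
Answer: 49286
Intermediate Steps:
42298 + (6950 + A(38, 29)) = 42298 + (6950 + 38) = 42298 + 6988 = 49286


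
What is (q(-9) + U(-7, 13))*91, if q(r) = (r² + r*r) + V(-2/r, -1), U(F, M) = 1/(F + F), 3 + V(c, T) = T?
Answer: 28743/2 ≈ 14372.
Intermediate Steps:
V(c, T) = -3 + T
U(F, M) = 1/(2*F)
q(r) = -4 + 2*r² (q(r) = (r² + r*r) + (-3 - 1) = (r² + r²) - 4 = 2*r² - 4 = -4 + 2*r²)
(q(-9) + U(-7, 13))*91 = ((-4 + 2*(-9)²) + (½)/(-7))*91 = ((-4 + 2*81) + (½)*(-⅐))*91 = ((-4 + 162) - 1/14)*91 = (158 - 1/14)*91 = (2211/14)*91 = 28743/2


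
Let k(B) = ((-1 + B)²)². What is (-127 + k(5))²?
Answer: 16641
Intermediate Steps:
k(B) = (-1 + B)⁴
(-127 + k(5))² = (-127 + (-1 + 5)⁴)² = (-127 + 4⁴)² = (-127 + 256)² = 129² = 16641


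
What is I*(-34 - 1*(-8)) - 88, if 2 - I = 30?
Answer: 640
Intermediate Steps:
I = -28 (I = 2 - 1*30 = 2 - 30 = -28)
I*(-34 - 1*(-8)) - 88 = -28*(-34 - 1*(-8)) - 88 = -28*(-34 + 8) - 88 = -28*(-26) - 88 = 728 - 88 = 640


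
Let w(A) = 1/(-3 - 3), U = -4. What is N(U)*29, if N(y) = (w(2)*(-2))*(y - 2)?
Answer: -58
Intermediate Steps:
w(A) = -⅙ (w(A) = 1/(-6) = -⅙)
N(y) = -⅔ + y/3 (N(y) = (-⅙*(-2))*(y - 2) = (-2 + y)/3 = -⅔ + y/3)
N(U)*29 = (-⅔ + (⅓)*(-4))*29 = (-⅔ - 4/3)*29 = -2*29 = -58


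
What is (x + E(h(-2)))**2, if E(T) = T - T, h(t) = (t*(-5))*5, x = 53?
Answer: 2809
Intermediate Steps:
h(t) = -25*t (h(t) = -5*t*5 = -25*t)
E(T) = 0
(x + E(h(-2)))**2 = (53 + 0)**2 = 53**2 = 2809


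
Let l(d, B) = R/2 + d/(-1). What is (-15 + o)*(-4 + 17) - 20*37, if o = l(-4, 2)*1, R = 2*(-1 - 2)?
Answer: -922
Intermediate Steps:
R = -6 (R = 2*(-3) = -6)
l(d, B) = -3 - d (l(d, B) = -6/2 + d/(-1) = -6*½ + d*(-1) = -3 - d)
o = 1 (o = (-3 - 1*(-4))*1 = (-3 + 4)*1 = 1*1 = 1)
(-15 + o)*(-4 + 17) - 20*37 = (-15 + 1)*(-4 + 17) - 20*37 = -14*13 - 740 = -182 - 740 = -922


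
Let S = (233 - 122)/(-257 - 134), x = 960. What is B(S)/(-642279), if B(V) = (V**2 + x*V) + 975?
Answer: -35802112/32730751933 ≈ -0.0010938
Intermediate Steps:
S = -111/391 (S = 111/(-391) = 111*(-1/391) = -111/391 ≈ -0.28389)
B(V) = 975 + V**2 + 960*V (B(V) = (V**2 + 960*V) + 975 = 975 + V**2 + 960*V)
B(S)/(-642279) = (975 + (-111/391)**2 + 960*(-111/391))/(-642279) = (975 + 12321/152881 - 106560/391)*(-1/642279) = (107406336/152881)*(-1/642279) = -35802112/32730751933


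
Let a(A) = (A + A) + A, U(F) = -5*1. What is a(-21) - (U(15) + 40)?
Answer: -98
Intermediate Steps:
U(F) = -5
a(A) = 3*A (a(A) = 2*A + A = 3*A)
a(-21) - (U(15) + 40) = 3*(-21) - (-5 + 40) = -63 - 1*35 = -63 - 35 = -98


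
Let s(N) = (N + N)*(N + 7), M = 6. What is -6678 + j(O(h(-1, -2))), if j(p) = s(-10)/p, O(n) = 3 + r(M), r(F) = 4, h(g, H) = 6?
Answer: -46686/7 ≈ -6669.4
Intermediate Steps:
s(N) = 2*N*(7 + N) (s(N) = (2*N)*(7 + N) = 2*N*(7 + N))
O(n) = 7 (O(n) = 3 + 4 = 7)
j(p) = 60/p (j(p) = (2*(-10)*(7 - 10))/p = (2*(-10)*(-3))/p = 60/p)
-6678 + j(O(h(-1, -2))) = -6678 + 60/7 = -46686/7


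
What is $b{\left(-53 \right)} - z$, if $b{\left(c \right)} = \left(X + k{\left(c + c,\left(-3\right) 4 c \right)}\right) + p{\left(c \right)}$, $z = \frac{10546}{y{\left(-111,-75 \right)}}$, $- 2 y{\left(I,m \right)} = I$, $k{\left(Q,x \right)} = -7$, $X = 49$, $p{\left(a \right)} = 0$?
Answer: $- \frac{16430}{111} \approx -148.02$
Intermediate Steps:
$y{\left(I,m \right)} = - \frac{I}{2}$
$z = \frac{21092}{111}$ ($z = \frac{10546}{\left(- \frac{1}{2}\right) \left(-111\right)} = \frac{10546}{\frac{111}{2}} = 10546 \cdot \frac{2}{111} = \frac{21092}{111} \approx 190.02$)
$b{\left(c \right)} = 42$ ($b{\left(c \right)} = \left(49 - 7\right) + 0 = 42 + 0 = 42$)
$b{\left(-53 \right)} - z = 42 - \frac{21092}{111} = - \frac{16430}{111}$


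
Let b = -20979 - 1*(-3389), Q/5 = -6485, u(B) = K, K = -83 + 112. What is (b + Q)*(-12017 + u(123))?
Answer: 599579820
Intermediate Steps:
K = 29
u(B) = 29
Q = -32425 (Q = 5*(-6485) = -32425)
b = -17590 (b = -20979 + 3389 = -17590)
(b + Q)*(-12017 + u(123)) = (-17590 - 32425)*(-12017 + 29) = -50015*(-11988) = 599579820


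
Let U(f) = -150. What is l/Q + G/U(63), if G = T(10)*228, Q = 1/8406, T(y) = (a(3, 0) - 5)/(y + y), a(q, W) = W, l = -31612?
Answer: -13286523581/50 ≈ -2.6573e+8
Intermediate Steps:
T(y) = -5/(2*y) (T(y) = (0 - 5)/(y + y) = -5*1/(2*y) = -5/(2*y))
Q = 1/8406 ≈ 0.00011896
G = -57 (G = -5/2/10*228 = -5/2*1/10*228 = -1/4*228 = -57)
l/Q + G/U(63) = -31612/1/8406 - 57/(-150) = -31612*8406 - 57*(-1/150) = -265730472 + 19/50 = -13286523581/50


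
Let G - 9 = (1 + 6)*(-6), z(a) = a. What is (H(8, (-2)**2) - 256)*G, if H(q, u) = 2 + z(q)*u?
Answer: 7326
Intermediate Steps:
G = -33 (G = 9 + (1 + 6)*(-6) = 9 + 7*(-6) = 9 - 42 = -33)
H(q, u) = 2 + q*u
(H(8, (-2)**2) - 256)*G = ((2 + 8*(-2)**2) - 256)*(-33) = ((2 + 8*4) - 256)*(-33) = ((2 + 32) - 256)*(-33) = (34 - 256)*(-33) = -222*(-33) = 7326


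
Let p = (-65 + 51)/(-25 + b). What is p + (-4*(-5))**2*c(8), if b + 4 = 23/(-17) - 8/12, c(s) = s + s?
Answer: 723251/113 ≈ 6400.5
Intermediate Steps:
c(s) = 2*s
b = -307/51 (b = -4 + (23/(-17) - 8/12) = -4 + (23*(-1/17) - 8*1/12) = -4 + (-23/17 - 2/3) = -4 - 103/51 = -307/51 ≈ -6.0196)
p = 51/113 (p = (-65 + 51)/(-25 - 307/51) = -14/(-1582/51) = -14*(-51/1582) = 51/113 ≈ 0.45133)
p + (-4*(-5))**2*c(8) = 51/113 + (-4*(-5))**2*(2*8) = 51/113 + 20**2*16 = 51/113 + 400*16 = 51/113 + 6400 = 723251/113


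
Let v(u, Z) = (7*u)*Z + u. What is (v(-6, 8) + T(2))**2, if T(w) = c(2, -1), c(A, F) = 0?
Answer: 116964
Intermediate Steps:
T(w) = 0
v(u, Z) = u + 7*Z*u (v(u, Z) = 7*Z*u + u = u + 7*Z*u)
(v(-6, 8) + T(2))**2 = (-6*(1 + 7*8) + 0)**2 = (-6*(1 + 56) + 0)**2 = (-6*57 + 0)**2 = (-342 + 0)**2 = (-342)**2 = 116964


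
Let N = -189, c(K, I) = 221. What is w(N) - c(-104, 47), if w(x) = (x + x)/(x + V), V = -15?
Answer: -7451/34 ≈ -219.15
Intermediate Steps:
w(x) = 2*x/(-15 + x) (w(x) = (x + x)/(x - 15) = (2*x)/(-15 + x) = 2*x/(-15 + x))
w(N) - c(-104, 47) = 2*(-189)/(-15 - 189) - 1*221 = 2*(-189)/(-204) - 221 = 2*(-189)*(-1/204) - 221 = 63/34 - 221 = -7451/34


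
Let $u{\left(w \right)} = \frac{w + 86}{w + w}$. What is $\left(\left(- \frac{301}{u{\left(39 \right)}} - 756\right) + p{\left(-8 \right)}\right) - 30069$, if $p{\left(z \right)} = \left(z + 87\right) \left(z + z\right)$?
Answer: $- \frac{4034603}{125} \approx -32277.0$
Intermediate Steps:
$p{\left(z \right)} = 2 z \left(87 + z\right)$ ($p{\left(z \right)} = \left(87 + z\right) 2 z = 2 z \left(87 + z\right)$)
$u{\left(w \right)} = \frac{86 + w}{2 w}$
$\left(\left(- \frac{301}{u{\left(39 \right)}} - 756\right) + p{\left(-8 \right)}\right) - 30069 = \left(\left(- \frac{301}{\frac{1}{2} \cdot \frac{1}{39} \left(86 + 39\right)} - 756\right) + 2 \left(-8\right) \left(87 - 8\right)\right) - 30069 = \left(\left(- \frac{301}{\frac{1}{2} \cdot \frac{1}{39} \cdot 125} - 756\right) + 2 \left(-8\right) 79\right) - 30069 = \left(\left(- \frac{301}{\frac{125}{78}} - 756\right) - 1264\right) - 30069 = \left(\left(\left(-301\right) \frac{78}{125} - 756\right) - 1264\right) - 30069 = \left(\left(- \frac{23478}{125} - 756\right) - 1264\right) - 30069 = \left(- \frac{117978}{125} - 1264\right) - 30069 = - \frac{275978}{125} - 30069 = - \frac{4034603}{125}$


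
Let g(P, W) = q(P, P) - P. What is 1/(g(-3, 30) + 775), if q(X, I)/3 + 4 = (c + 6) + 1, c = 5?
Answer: 1/802 ≈ 0.0012469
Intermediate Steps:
q(X, I) = 24 (q(X, I) = -12 + 3*((5 + 6) + 1) = -12 + 3*(11 + 1) = -12 + 3*12 = -12 + 36 = 24)
g(P, W) = 24 - P
1/(g(-3, 30) + 775) = 1/((24 - 1*(-3)) + 775) = 1/((24 + 3) + 775) = 1/(27 + 775) = 1/802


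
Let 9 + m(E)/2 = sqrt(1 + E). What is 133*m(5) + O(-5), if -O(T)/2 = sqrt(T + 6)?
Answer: -2396 + 266*sqrt(6) ≈ -1744.4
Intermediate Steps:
O(T) = -2*sqrt(6 + T) (O(T) = -2*sqrt(T + 6) = -2*sqrt(6 + T))
m(E) = -18 + 2*sqrt(1 + E)
133*m(5) + O(-5) = 133*(-18 + 2*sqrt(1 + 5)) - 2*sqrt(6 - 5) = 133*(-18 + 2*sqrt(6)) - 2*sqrt(1) = (-2394 + 266*sqrt(6)) - 2*1 = (-2394 + 266*sqrt(6)) - 2 = -2396 + 266*sqrt(6)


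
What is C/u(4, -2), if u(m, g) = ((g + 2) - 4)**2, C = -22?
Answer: -11/8 ≈ -1.3750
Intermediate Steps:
u(m, g) = (-2 + g)**2 (u(m, g) = ((2 + g) - 4)**2 = (-2 + g)**2)
C/u(4, -2) = -22/(-2 - 2)**2 = -22/(-4)**2 = -22/16 = (1/16)*(-22) = -11/8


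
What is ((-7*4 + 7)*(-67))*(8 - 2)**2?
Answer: 50652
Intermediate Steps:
((-7*4 + 7)*(-67))*(8 - 2)**2 = ((-28 + 7)*(-67))*6**2 = -21*(-67)*36 = 1407*36 = 50652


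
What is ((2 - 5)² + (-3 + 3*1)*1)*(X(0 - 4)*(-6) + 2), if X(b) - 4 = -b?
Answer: -414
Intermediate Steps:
X(b) = 4 - b
((2 - 5)² + (-3 + 3*1)*1)*(X(0 - 4)*(-6) + 2) = ((2 - 5)² + (-3 + 3*1)*1)*((4 - (0 - 4))*(-6) + 2) = ((-3)² + (-3 + 3)*1)*((4 - 1*(-4))*(-6) + 2) = (9 + 0*1)*((4 + 4)*(-6) + 2) = (9 + 0)*(8*(-6) + 2) = 9*(-48 + 2) = 9*(-46) = -414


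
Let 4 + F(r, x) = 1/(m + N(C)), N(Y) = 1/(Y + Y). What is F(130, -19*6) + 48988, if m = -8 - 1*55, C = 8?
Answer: 49326872/1007 ≈ 48984.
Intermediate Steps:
N(Y) = 1/(2*Y)
m = -63 (m = -8 - 55 = -63)
F(r, x) = -4044/1007 (F(r, x) = -4 + 1/(-63 + (1/2)/8) = -4 + 1/(-63 + (1/2)*(1/8)) = -4 + 1/(-63 + 1/16) = -4 + 1/(-1007/16) = -4 - 16/1007 = -4044/1007)
F(130, -19*6) + 48988 = -4044/1007 + 48988 = 49326872/1007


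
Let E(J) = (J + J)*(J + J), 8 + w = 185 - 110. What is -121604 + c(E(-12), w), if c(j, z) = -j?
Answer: -122180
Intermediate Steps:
w = 67 (w = -8 + (185 - 110) = -8 + 75 = 67)
E(J) = 4*J² (E(J) = (2*J)*(2*J) = 4*J²)
-121604 + c(E(-12), w) = -121604 - 4*(-12)² = -121604 - 4*144 = -121604 - 1*576 = -121604 - 576 = -122180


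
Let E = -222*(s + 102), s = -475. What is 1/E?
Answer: 1/82806 ≈ 1.2076e-5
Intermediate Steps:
E = 82806 (E = -222*(-475 + 102) = -222*(-373) = 82806)
1/E = 1/82806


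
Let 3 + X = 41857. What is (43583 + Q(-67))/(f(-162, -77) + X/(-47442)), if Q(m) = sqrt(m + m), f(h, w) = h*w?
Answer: 1033832343/295874827 + 23721*I*sqrt(134)/295874827 ≈ 3.4942 + 0.00092806*I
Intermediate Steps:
X = 41854 (X = -3 + 41857 = 41854)
Q(m) = sqrt(2)*sqrt(m) (Q(m) = sqrt(2*m) = sqrt(2)*sqrt(m))
(43583 + Q(-67))/(f(-162, -77) + X/(-47442)) = (43583 + sqrt(2)*sqrt(-67))/(-162*(-77) + 41854/(-47442)) = (43583 + sqrt(2)*(I*sqrt(67)))/(12474 + 41854*(-1/47442)) = (43583 + I*sqrt(134))/(12474 - 20927/23721) = (43583 + I*sqrt(134))/(295874827/23721) = (43583 + I*sqrt(134))*(23721/295874827) = 1033832343/295874827 + 23721*I*sqrt(134)/295874827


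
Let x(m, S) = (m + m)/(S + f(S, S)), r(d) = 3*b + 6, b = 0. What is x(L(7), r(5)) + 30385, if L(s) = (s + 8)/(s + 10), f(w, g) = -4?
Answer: 516560/17 ≈ 30386.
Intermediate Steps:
r(d) = 6 (r(d) = 3*0 + 6 = 0 + 6 = 6)
L(s) = (8 + s)/(10 + s)
x(m, S) = 2*m/(-4 + S) (x(m, S) = (m + m)/(S - 4) = (2*m)/(-4 + S) = 2*m/(-4 + S))
x(L(7), r(5)) + 30385 = 2*((8 + 7)/(10 + 7))/(-4 + 6) + 30385 = 2*(15/17)/2 + 30385 = 2*((1/17)*15)*(1/2) + 30385 = 2*(15/17)*(1/2) + 30385 = 15/17 + 30385 = 516560/17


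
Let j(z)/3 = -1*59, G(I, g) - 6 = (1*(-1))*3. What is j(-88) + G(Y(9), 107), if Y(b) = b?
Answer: -174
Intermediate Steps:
G(I, g) = 3 (G(I, g) = 6 + (1*(-1))*3 = 6 - 1*3 = 6 - 3 = 3)
j(z) = -177 (j(z) = 3*(-1*59) = 3*(-59) = -177)
j(-88) + G(Y(9), 107) = -177 + 3 = -174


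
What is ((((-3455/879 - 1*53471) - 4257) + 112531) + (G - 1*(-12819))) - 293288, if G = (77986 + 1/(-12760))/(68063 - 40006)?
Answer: -71014842431426519/314688434280 ≈ -2.2567e+5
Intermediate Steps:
G = 995101359/358007320 (G = (77986 - 1/12760)/28057 = (995101359/12760)*(1/28057) = 995101359/358007320 ≈ 2.7796)
((((-3455/879 - 1*53471) - 4257) + 112531) + (G - 1*(-12819))) - 293288 = ((((-3455/879 - 1*53471) - 4257) + 112531) + (995101359/358007320 - 1*(-12819))) - 293288 = ((((-3455*1/879 - 53471) - 4257) + 112531) + (995101359/358007320 + 12819)) - 293288 = ((((-3455/879 - 53471) - 4257) + 112531) + 4590290936439/358007320) - 293288 = (((-47004464/879 - 4257) + 112531) + 4590290936439/358007320) - 293288 = ((-50746367/879 + 112531) + 4590290936439/358007320) - 293288 = (48168382/879 + 4590290936439/358007320) - 293288 = 21279499081686121/314688434280 - 293288 = -71014842431426519/314688434280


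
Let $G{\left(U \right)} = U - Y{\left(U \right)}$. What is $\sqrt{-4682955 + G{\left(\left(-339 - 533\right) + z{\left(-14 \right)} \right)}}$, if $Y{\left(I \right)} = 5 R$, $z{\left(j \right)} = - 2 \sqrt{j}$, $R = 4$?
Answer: $\sqrt{-4683847 - 2 i \sqrt{14}} \approx 0.002 - 2164.2 i$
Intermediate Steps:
$Y{\left(I \right)} = 20$ ($Y{\left(I \right)} = 5 \cdot 4 = 20$)
$G{\left(U \right)} = -20 + U$ ($G{\left(U \right)} = U - 20 = -20 + U$)
$\sqrt{-4682955 + G{\left(\left(-339 - 533\right) + z{\left(-14 \right)} \right)}} = \sqrt{-4682955 - \left(892 + 2 i \sqrt{14}\right)} = \sqrt{-4683847 - 2 i \sqrt{14}}$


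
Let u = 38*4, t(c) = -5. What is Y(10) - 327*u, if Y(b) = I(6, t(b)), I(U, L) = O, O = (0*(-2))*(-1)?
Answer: -49704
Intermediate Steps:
O = 0 (O = 0*(-1) = 0)
I(U, L) = 0
Y(b) = 0
u = 152
Y(10) - 327*u = 0 - 327*152 = 0 - 49704 = -49704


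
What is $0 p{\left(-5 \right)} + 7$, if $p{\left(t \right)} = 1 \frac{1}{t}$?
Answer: $7$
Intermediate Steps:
$p{\left(t \right)} = \frac{1}{t}$
$0 p{\left(-5 \right)} + 7 = \frac{0}{-5} + 7 = 0 \left(- \frac{1}{5}\right) + 7 = 0 + 7 = 7$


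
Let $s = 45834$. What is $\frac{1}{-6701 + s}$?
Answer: $\frac{1}{39133} \approx 2.5554 \cdot 10^{-5}$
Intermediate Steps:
$\frac{1}{-6701 + s} = \frac{1}{-6701 + 45834} = \frac{1}{39133}$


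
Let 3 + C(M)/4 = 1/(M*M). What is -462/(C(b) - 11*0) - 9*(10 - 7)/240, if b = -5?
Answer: 115167/2960 ≈ 38.908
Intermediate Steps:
C(M) = -12 + 4/M**2 (C(M) = -12 + 4/((M*M)) = -12 + 4/(M**2) = -12 + 4/M**2)
-462/(C(b) - 11*0) - 9*(10 - 7)/240 = -462/((-12 + 4/(-5)**2) - 11*0) - 9*(10 - 7)/240 = -462/((-12 + 4*(1/25)) + 0) - 9*3*(1/240) = -462/((-12 + 4/25) + 0) - 27*1/240 = -462/(-296/25 + 0) - 9/80 = -462/(-296/25) - 9/80 = -462*(-25/296) - 9/80 = 5775/148 - 9/80 = 115167/2960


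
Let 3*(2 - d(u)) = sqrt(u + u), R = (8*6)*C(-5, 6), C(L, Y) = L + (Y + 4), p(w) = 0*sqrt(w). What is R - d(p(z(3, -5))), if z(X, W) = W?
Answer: 238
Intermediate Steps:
p(w) = 0
C(L, Y) = 4 + L + Y (C(L, Y) = L + (4 + Y) = 4 + L + Y)
R = 240 (R = (8*6)*(4 - 5 + 6) = 48*5 = 240)
d(u) = 2 - sqrt(2)*sqrt(u)/3 (d(u) = 2 - sqrt(u + u)/3 = 2 - sqrt(2)*sqrt(u)/3)
R - d(p(z(3, -5))) = 240 - (2 - sqrt(2)*sqrt(0)/3) = 240 - (2 - 1/3*sqrt(2)*0) = 240 - (2 + 0) = 240 - 1*2 = 240 - 2 = 238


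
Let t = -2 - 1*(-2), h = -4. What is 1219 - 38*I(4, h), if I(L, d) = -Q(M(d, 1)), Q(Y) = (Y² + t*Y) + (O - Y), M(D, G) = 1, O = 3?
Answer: 1333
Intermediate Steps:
t = 0 (t = -2 + 2 = 0)
Q(Y) = 3 + Y² - Y (Q(Y) = (Y² + 0*Y) + (3 - Y) = (Y² + 0) + (3 - Y) = Y² + (3 - Y) = 3 + Y² - Y)
I(L, d) = -3 (I(L, d) = -(3 + 1² - 1*1) = -(3 + 1 - 1) = -1*3 = -3)
1219 - 38*I(4, h) = 1219 - 38*(-3) = 1219 + 114 = 1333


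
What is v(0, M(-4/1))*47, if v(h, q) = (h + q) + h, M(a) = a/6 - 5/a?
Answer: 329/12 ≈ 27.417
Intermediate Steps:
M(a) = -5/a + a/6 (M(a) = a*(⅙) - 5/a = a/6 - 5/a = -5/a + a/6)
v(h, q) = q + 2*h
v(0, M(-4/1))*47 = ((-5/((-4/1)) + (-4/1)/6) + 2*0)*47 = ((-5/((-4*1)) + (-4*1)/6) + 0)*47 = ((-5/(-4) + (⅙)*(-4)) + 0)*47 = ((-5*(-¼) - ⅔) + 0)*47 = ((5/4 - ⅔) + 0)*47 = (7/12 + 0)*47 = (7/12)*47 = 329/12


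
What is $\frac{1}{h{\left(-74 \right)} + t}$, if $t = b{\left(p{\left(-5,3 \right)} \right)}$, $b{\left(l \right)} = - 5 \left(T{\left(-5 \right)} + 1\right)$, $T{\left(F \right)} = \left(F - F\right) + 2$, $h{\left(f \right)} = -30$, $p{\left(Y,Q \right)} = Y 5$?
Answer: $- \frac{1}{45} \approx -0.022222$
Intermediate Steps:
$p{\left(Y,Q \right)} = 5 Y$
$T{\left(F \right)} = 2$ ($T{\left(F \right)} = 0 + 2 = 2$)
$b{\left(l \right)} = -15$ ($b{\left(l \right)} = - 5 \left(2 + 1\right) = \left(-5\right) 3 = -15$)
$t = -15$
$\frac{1}{h{\left(-74 \right)} + t} = \frac{1}{-30 - 15} = \frac{1}{-45} = - \frac{1}{45}$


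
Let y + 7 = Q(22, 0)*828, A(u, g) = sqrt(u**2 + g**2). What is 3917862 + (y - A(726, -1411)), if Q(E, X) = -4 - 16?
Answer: 3901295 - sqrt(2517997) ≈ 3.8997e+6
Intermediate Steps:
Q(E, X) = -20
A(u, g) = sqrt(g**2 + u**2)
y = -16567 (y = -7 - 20*828 = -7 - 16560 = -16567)
3917862 + (y - A(726, -1411)) = 3917862 + (-16567 - sqrt((-1411)**2 + 726**2)) = 3917862 + (-16567 - sqrt(1990921 + 527076)) = 3917862 + (-16567 - sqrt(2517997)) = 3901295 - sqrt(2517997)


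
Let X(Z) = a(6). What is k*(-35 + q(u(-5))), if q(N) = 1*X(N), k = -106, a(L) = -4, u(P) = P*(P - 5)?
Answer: 4134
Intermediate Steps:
u(P) = P*(-5 + P)
X(Z) = -4
q(N) = -4 (q(N) = 1*(-4) = -4)
k*(-35 + q(u(-5))) = -106*(-35 - 4) = -106*(-39) = 4134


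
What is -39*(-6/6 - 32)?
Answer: 1287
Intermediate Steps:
-39*(-6/6 - 32) = -39*((⅙)*(-6) - 32) = -39*(-1 - 32) = -39*(-33) = 1287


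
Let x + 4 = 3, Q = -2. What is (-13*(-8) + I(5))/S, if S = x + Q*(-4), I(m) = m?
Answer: 109/7 ≈ 15.571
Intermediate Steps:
x = -1 (x = -4 + 3 = -1)
S = 7 (S = -1 - 2*(-4) = -1 + 8 = 7)
(-13*(-8) + I(5))/S = (-13*(-8) + 5)/7 = (104 + 5)*(1/7) = 109*(1/7) = 109/7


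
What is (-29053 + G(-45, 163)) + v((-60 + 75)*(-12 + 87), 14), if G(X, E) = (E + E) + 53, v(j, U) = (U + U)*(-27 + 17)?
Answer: -28954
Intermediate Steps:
v(j, U) = -20*U (v(j, U) = (2*U)*(-10) = -20*U)
G(X, E) = 53 + 2*E (G(X, E) = 2*E + 53 = 53 + 2*E)
(-29053 + G(-45, 163)) + v((-60 + 75)*(-12 + 87), 14) = (-29053 + (53 + 2*163)) - 20*14 = (-29053 + (53 + 326)) - 280 = (-29053 + 379) - 280 = -28674 - 280 = -28954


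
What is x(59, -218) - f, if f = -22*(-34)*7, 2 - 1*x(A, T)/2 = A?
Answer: -5350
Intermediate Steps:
x(A, T) = 4 - 2*A
f = 5236 (f = 748*7 = 5236)
x(59, -218) - f = (4 - 2*59) - 1*5236 = (4 - 118) - 5236 = -114 - 5236 = -5350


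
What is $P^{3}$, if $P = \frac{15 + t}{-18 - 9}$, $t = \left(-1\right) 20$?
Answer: $\frac{125}{19683} \approx 0.0063507$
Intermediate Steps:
$t = -20$
$P = \frac{5}{27}$ ($P = \frac{15 - 20}{-18 - 9} = - \frac{5}{-27} = \left(-5\right) \left(- \frac{1}{27}\right) = \frac{5}{27} \approx 0.18519$)
$P^{3} = \left(\frac{5}{27}\right)^{3} = \frac{125}{19683}$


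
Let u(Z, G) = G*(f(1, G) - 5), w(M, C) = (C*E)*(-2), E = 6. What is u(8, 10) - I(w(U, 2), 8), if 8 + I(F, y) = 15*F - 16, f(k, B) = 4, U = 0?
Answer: 374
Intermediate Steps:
w(M, C) = -12*C (w(M, C) = (C*6)*(-2) = (6*C)*(-2) = -12*C)
u(Z, G) = -G (u(Z, G) = G*(4 - 5) = G*(-1) = -G)
I(F, y) = -24 + 15*F (I(F, y) = -8 + (15*F - 16) = -8 + (-16 + 15*F) = -24 + 15*F)
u(8, 10) - I(w(U, 2), 8) = -1*10 - (-24 + 15*(-12*2)) = -10 - (-24 + 15*(-24)) = -10 - (-24 - 360) = -10 - 1*(-384) = -10 + 384 = 374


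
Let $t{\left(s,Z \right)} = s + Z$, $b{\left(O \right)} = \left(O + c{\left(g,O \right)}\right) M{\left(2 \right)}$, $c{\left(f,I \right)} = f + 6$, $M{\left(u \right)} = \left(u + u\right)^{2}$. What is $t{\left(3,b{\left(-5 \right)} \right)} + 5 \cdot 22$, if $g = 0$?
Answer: $129$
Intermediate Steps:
$M{\left(u \right)} = 4 u^{2}$ ($M{\left(u \right)} = \left(2 u\right)^{2} = 4 u^{2}$)
$c{\left(f,I \right)} = 6 + f$
$b{\left(O \right)} = 96 + 16 O$ ($b{\left(O \right)} = \left(O + \left(6 + 0\right)\right) 4 \cdot 2^{2} = \left(O + 6\right) 4 \cdot 4 = \left(6 + O\right) 16 = 96 + 16 O$)
$t{\left(s,Z \right)} = Z + s$
$t{\left(3,b{\left(-5 \right)} \right)} + 5 \cdot 22 = \left(\left(96 + 16 \left(-5\right)\right) + 3\right) + 5 \cdot 22 = \left(\left(96 - 80\right) + 3\right) + 110 = \left(16 + 3\right) + 110 = 19 + 110 = 129$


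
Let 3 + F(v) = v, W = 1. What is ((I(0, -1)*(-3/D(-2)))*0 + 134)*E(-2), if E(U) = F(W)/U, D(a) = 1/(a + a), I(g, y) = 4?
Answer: 134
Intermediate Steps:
F(v) = -3 + v
D(a) = 1/(2*a)
E(U) = -2/U (E(U) = (-3 + 1)/U = -2/U)
((I(0, -1)*(-3/D(-2)))*0 + 134)*E(-2) = ((4*(-3/((½)/(-2))))*0 + 134)*(-2/(-2)) = ((4*(-3/((½)*(-½))))*0 + 134)*(-2*(-½)) = ((4*(-3/(-¼)))*0 + 134)*1 = ((4*(-3*(-4)))*0 + 134)*1 = ((4*12)*0 + 134)*1 = (48*0 + 134)*1 = (0 + 134)*1 = 134*1 = 134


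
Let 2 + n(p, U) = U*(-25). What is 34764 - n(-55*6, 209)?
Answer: 39991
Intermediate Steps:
n(p, U) = -2 - 25*U (n(p, U) = -2 + U*(-25) = -2 - 25*U)
34764 - n(-55*6, 209) = 34764 - (-2 - 25*209) = 34764 - (-2 - 5225) = 34764 - 1*(-5227) = 34764 + 5227 = 39991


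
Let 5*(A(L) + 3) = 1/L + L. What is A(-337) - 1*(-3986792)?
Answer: 1343525179/337 ≈ 3.9867e+6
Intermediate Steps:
A(L) = -3 + L/5 + 1/(5*L) (A(L) = -3 + (1/L + L)/5 = -3 + (L + 1/L)/5 = -3 + (L/5 + 1/(5*L)) = -3 + L/5 + 1/(5*L))
A(-337) - 1*(-3986792) = (⅕)*(1 - 337*(-15 - 337))/(-337) - 1*(-3986792) = (⅕)*(-1/337)*(1 - 337*(-352)) + 3986792 = (⅕)*(-1/337)*(1 + 118624) + 3986792 = (⅕)*(-1/337)*118625 + 3986792 = -23725/337 + 3986792 = 1343525179/337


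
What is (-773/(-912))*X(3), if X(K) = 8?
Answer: 773/114 ≈ 6.7807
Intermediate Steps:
(-773/(-912))*X(3) = -773/(-912)*8 = -773*(-1/912)*8 = (773/912)*8 = 773/114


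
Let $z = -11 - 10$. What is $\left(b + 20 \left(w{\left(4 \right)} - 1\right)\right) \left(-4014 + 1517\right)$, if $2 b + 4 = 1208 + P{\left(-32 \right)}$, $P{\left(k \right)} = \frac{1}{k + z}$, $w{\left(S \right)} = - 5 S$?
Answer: $- \frac{48169627}{106} \approx -4.5443 \cdot 10^{5}$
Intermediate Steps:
$z = -21$ ($z = -11 - 10 = -21$)
$P{\left(k \right)} = \frac{1}{-21 + k}$ ($P{\left(k \right)} = \frac{1}{k - 21} = \frac{1}{-21 + k}$)
$b = \frac{63811}{106}$ ($b = -2 + \frac{1208 + \frac{1}{-21 - 32}}{2} = -2 + \frac{1208 + \frac{1}{-53}}{2} = -2 + \frac{1208 - \frac{1}{53}}{2} = -2 + \frac{1}{2} \cdot \frac{64023}{53} = -2 + \frac{64023}{106} = \frac{63811}{106} \approx 601.99$)
$\left(b + 20 \left(w{\left(4 \right)} - 1\right)\right) \left(-4014 + 1517\right) = \left(\frac{63811}{106} + 20 \left(\left(-5\right) 4 - 1\right)\right) \left(-4014 + 1517\right) = \left(\frac{63811}{106} + 20 \left(-20 - 1\right)\right) \left(-2497\right) = \left(\frac{63811}{106} + 20 \left(-21\right)\right) \left(-2497\right) = \left(\frac{63811}{106} - 420\right) \left(-2497\right) = \frac{19291}{106} \left(-2497\right) = - \frac{48169627}{106}$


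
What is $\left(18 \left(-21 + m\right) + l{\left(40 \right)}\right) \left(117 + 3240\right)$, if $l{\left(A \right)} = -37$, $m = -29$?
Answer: $-3145509$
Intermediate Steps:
$\left(18 \left(-21 + m\right) + l{\left(40 \right)}\right) \left(117 + 3240\right) = \left(18 \left(-21 - 29\right) - 37\right) \left(117 + 3240\right) = \left(18 \left(-50\right) - 37\right) 3357 = \left(-900 - 37\right) 3357 = \left(-937\right) 3357 = -3145509$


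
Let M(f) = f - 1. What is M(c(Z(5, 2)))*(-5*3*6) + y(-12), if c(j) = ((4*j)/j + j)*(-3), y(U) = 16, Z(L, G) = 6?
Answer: 2806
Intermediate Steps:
c(j) = -12 - 3*j (c(j) = (4 + j)*(-3) = -12 - 3*j)
M(f) = -1 + f
M(c(Z(5, 2)))*(-5*3*6) + y(-12) = (-1 + (-12 - 3*6))*(-5*3*6) + 16 = (-1 + (-12 - 18))*(-15*6) + 16 = (-1 - 30)*(-90) + 16 = -31*(-90) + 16 = 2790 + 16 = 2806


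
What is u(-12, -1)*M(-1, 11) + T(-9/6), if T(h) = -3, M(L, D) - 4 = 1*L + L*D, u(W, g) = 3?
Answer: -27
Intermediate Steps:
M(L, D) = 4 + L + D*L (M(L, D) = 4 + (1*L + L*D) = 4 + (L + D*L) = 4 + L + D*L)
u(-12, -1)*M(-1, 11) + T(-9/6) = 3*(4 - 1 + 11*(-1)) - 3 = 3*(4 - 1 - 11) - 3 = 3*(-8) - 3 = -24 - 3 = -27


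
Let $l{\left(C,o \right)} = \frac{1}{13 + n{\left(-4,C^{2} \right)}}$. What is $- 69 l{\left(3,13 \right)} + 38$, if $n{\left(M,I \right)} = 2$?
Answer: $\frac{167}{5} \approx 33.4$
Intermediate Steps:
$l{\left(C,o \right)} = \frac{1}{15}$ ($l{\left(C,o \right)} = \frac{1}{13 + 2} = \frac{1}{15}$)
$- 69 l{\left(3,13 \right)} + 38 = \left(-69\right) \frac{1}{15} + 38 = - \frac{23}{5} + 38 = \frac{167}{5}$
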